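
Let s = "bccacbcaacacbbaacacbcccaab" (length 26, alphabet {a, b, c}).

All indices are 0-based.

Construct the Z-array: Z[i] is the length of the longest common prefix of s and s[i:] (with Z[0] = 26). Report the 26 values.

Z[0]=26
i=1: i≥r, start 0; Z[1]=0
i=2: i≥r, start 0; Z[2]=0
i=3: i≥r, start 0; Z[3]=0
i=4: i≥r, start 0; Z[4]=0
i=5: i≥r, start 0; Z[5]=2 scan→box=[5,7)
i=6: min(r-i=1, Z[1]=0)=0; Z[6]=0
i=7: i≥r, start 0; Z[7]=0
i=8: i≥r, start 0; Z[8]=0
i=9: i≥r, start 0; Z[9]=0
i=10: i≥r, start 0; Z[10]=0
i=11: i≥r, start 0; Z[11]=0
i=12: i≥r, start 0; Z[12]=1 scan→box=[12,13)
i=13: i≥r, start 0; Z[13]=1 scan→box=[13,14)
i=14: i≥r, start 0; Z[14]=0
i=15: i≥r, start 0; Z[15]=0
i=16: i≥r, start 0; Z[16]=0
i=17: i≥r, start 0; Z[17]=0
i=18: i≥r, start 0; Z[18]=0
i=19: i≥r, start 0; Z[19]=3 scan→box=[19,22)
i=20: min(r-i=2, Z[1]=0)=0; Z[20]=0
i=21: min(r-i=1, Z[2]=0)=0; Z[21]=0
i=22: i≥r, start 0; Z[22]=0
i=23: i≥r, start 0; Z[23]=0
i=24: i≥r, start 0; Z[24]=0
i=25: i≥r, start 0; Z[25]=1 scan→box=[25,26)

[26, 0, 0, 0, 0, 2, 0, 0, 0, 0, 0, 0, 1, 1, 0, 0, 0, 0, 0, 3, 0, 0, 0, 0, 0, 1]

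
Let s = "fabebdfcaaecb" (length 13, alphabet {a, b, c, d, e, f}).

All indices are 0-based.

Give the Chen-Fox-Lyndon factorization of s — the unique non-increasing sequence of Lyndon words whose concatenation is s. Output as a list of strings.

emit factor 1: 'f' (i=0, period=1)
emit factor 2: 'abebdfc' (i=1, period=7)
emit factor 3: 'aaecb' (i=8, period=5)

["f", "abebdfc", "aaecb"]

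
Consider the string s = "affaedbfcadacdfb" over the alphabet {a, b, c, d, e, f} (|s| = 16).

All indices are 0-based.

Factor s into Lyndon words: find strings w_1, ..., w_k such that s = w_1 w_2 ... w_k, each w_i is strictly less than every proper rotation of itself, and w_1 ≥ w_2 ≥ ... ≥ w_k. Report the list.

emit factor 1: 'aff' (i=0, period=3)
emit factor 2: 'aedbfc' (i=3, period=6)
emit factor 3: 'ad' (i=9, period=2)
emit factor 4: 'acdfb' (i=11, period=5)

["aff", "aedbfc", "ad", "acdfb"]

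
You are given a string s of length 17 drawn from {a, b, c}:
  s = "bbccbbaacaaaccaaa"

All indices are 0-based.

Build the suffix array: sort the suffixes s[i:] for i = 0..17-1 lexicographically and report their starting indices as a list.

[16, 15, 14, 9, 6, 10, 7, 11, 5, 4, 0, 1, 13, 8, 3, 12, 2]

rank→(start, suffix):
  0 → (16, 'a')
  1 → (15, 'aa')
  2 → (14, 'aaa')
  3 → (9, 'aaaccaaa')
  4 → (6, 'aacaaaccaaa')
  5 → (10, 'aaccaaa')
  6 → (7, 'acaaaccaaa')
  7 → (11, 'accaaa')
  8 → (5, 'baacaaaccaaa')
  9 → (4, 'bbaacaaaccaaa')
  10 → (0, 'bbccbbaacaaaccaaa')
  11 → (1, 'bccbbaacaaaccaaa')
  12 → (13, 'caaa')
  13 → (8, 'caaaccaaa')
  14 → (3, 'cbbaacaaaccaaa')
  15 → (12, 'ccaaa')
  16 → (2, 'ccbbaacaaaccaaa')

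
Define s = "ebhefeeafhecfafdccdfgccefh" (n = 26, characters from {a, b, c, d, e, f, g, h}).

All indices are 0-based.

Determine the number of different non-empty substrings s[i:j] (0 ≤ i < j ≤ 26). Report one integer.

rank | idx | suffix
   0 |  13 | afdccdfgccefh
   1 |   7 | afhecfafdccdfgccefh
   2 |   1 | bhefeeafhecfafdccdfgccefh
   3 |  16 | ccdfgccefh
   4 |  21 | ccefh
   5 |  17 | cdfgccefh
   6 |  22 | cefh
   7 |  11 | cfafdccdfgccefh
   8 |  15 | dccdfgccefh
   9 |  18 | dfgccefh
  10 |   6 | eafhecfafdccdfgccefh
  11 |   0 | ebhefeeafhecfafdccdfgccefh
  12 |  10 | ecfafdccdfgccefh
  13 |   5 | eeafhecfafdccdfgccefh
  14 |   3 | efeeafhecfafdccdfgccefh
  15 |  23 | efh
  16 |  12 | fafdccdfgccefh
  17 |  14 | fdccdfgccefh
  18 |   4 | feeafhecfafdccdfgccefh
  19 |  19 | fgccefh
  20 |  24 | fh
  21 |   8 | fhecfafdccdfgccefh
  22 |  20 | gccefh
  23 |  25 | h
  24 |   9 | hecfafdccdfgccefh
  25 |   2 | hefeeafhecfafdccdfgccefh

SA = [13, 7, 1, 16, 21, 17, 22, 11, 15, 18, 6, 0, 10, 5, 3, 23, 12, 14, 4, 19, 24, 8, 20, 25, 9, 2]
[i] adj suffixes → lcp
  [1] 13/7 → 2 ('af')
  [2] 7/1 → 0 ('')
  [3] 1/16 → 0 ('')
  [4] 16/21 → 2 ('cc')
  [5] 21/17 → 1 ('c')
  [6] 17/22 → 1 ('c')
  [7] 22/11 → 1 ('c')
  [8] 11/15 → 0 ('')
  [9] 15/18 → 1 ('d')
  [10] 18/6 → 0 ('')
  [11] 6/0 → 1 ('e')
  [12] 0/10 → 1 ('e')
  [13] 10/5 → 1 ('e')
  [14] 5/3 → 1 ('e')
  [15] 3/23 → 2 ('ef')
  [16] 23/12 → 0 ('')
  [17] 12/14 → 1 ('f')
  [18] 14/4 → 1 ('f')
  [19] 4/19 → 1 ('f')
  [20] 19/24 → 1 ('f')
  [21] 24/8 → 2 ('fh')
  [22] 8/20 → 0 ('')
  [23] 20/25 → 0 ('')
  [24] 25/9 → 1 ('h')
  [25] 9/2 → 2 ('he')

n(n+1)/2 = 26·27/2 = 351
Σ LCP = 0 + 2 + 0 + 0 + 2 + 1 + 1 + 1 + 0 + 1 + 0 + 1 + 1 + 1 + 1 + 2 + 0 + 1 + 1 + 1 + 1 + 2 + 0 + 0 + 1 + 2 = 23
distinct = 351 − 23 = 328

328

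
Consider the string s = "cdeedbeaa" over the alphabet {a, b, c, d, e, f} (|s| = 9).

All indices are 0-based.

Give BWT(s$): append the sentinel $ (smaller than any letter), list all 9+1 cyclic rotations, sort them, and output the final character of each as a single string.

rank  rotation    last
    0  $cdeedbeaa  a
    1  a$cdeedbea  a
    2  aa$cdeedbe  e
    3  beaa$cdeed  d
    4  cdeedbeaa$  $
    5  dbeaa$cdee  e
    6  deedbeaa$c  c
    7  eaa$cdeedb  b
    8  edbeaa$cde  e
    9  eedbeaa$cd  d

aaed$ecbed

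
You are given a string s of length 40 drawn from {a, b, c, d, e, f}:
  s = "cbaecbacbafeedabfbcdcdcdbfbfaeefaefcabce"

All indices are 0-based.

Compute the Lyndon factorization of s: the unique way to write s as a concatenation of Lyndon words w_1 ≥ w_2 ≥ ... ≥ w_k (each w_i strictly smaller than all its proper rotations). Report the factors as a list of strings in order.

["c", "b", "aecb", "acbafeed", "abfbcdcdcdbfbfaeefaefc", "abce"]

emit factor 1: 'c' (i=0, period=1)
emit factor 2: 'b' (i=1, period=1)
emit factor 3: 'aecb' (i=2, period=4)
emit factor 4: 'acbafeed' (i=6, period=8)
emit factor 5: 'abfbcdcdcdbfbfaeefaefc' (i=14, period=22)
emit factor 6: 'abce' (i=36, period=4)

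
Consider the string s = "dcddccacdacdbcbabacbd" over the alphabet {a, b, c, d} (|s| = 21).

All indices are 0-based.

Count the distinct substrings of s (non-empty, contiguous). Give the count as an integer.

rank→(start, suffix):
  0 → (15, 'abacbd')
  1 → (17, 'acbd')
  2 → (6, 'acdacdbcbabacbd')
  3 → (9, 'acdbcbabacbd')
  4 → (14, 'babacbd')
  5 → (16, 'bacbd')
  6 → (12, 'bcbabacbd')
  7 → (19, 'bd')
  8 → (5, 'cacdacdbcbabacbd')
  9 → (13, 'cbabacbd')
  10 → (18, 'cbd')
  11 → (4, 'ccacdacdbcbabacbd')
  12 → (7, 'cdacdbcbabacbd')
  13 → (10, 'cdbcbabacbd')
  14 → (1, 'cddccacdacdbcbabacbd')
  15 → (20, 'd')
  16 → (8, 'dacdbcbabacbd')
  17 → (11, 'dbcbabacbd')
  18 → (3, 'dccacdacdbcbabacbd')
  19 → (0, 'dcddccacdacdbcbabacbd')
  20 → (2, 'ddccacdacdbcbabacbd')

SA = [15, 17, 6, 9, 14, 16, 12, 19, 5, 13, 18, 4, 7, 10, 1, 20, 8, 11, 3, 0, 2]
[i] adj suffixes → lcp
  [1] 15/17 → 1 ('a')
  [2] 17/6 → 2 ('ac')
  [3] 6/9 → 3 ('acd')
  [4] 9/14 → 0 ('')
  [5] 14/16 → 2 ('ba')
  [6] 16/12 → 1 ('b')
  [7] 12/19 → 1 ('b')
  [8] 19/5 → 0 ('')
  [9] 5/13 → 1 ('c')
  [10] 13/18 → 2 ('cb')
  [11] 18/4 → 1 ('c')
  [12] 4/7 → 1 ('c')
  [13] 7/10 → 2 ('cd')
  [14] 10/1 → 2 ('cd')
  [15] 1/20 → 0 ('')
  [16] 20/8 → 1 ('d')
  [17] 8/11 → 1 ('d')
  [18] 11/3 → 1 ('d')
  [19] 3/0 → 2 ('dc')
  [20] 0/2 → 1 ('d')

n(n+1)/2 = 21·22/2 = 231
Σ LCP = 0 + 1 + 2 + 3 + 0 + 2 + 1 + 1 + 0 + 1 + 2 + 1 + 1 + 2 + 2 + 0 + 1 + 1 + 1 + 2 + 1 = 25
distinct = 231 − 25 = 206

206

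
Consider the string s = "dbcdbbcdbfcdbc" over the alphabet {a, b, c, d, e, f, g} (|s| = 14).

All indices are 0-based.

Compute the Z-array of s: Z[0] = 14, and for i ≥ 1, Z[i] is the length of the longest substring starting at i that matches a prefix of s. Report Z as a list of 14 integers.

[14, 0, 0, 2, 0, 0, 0, 2, 0, 0, 0, 3, 0, 0]

Z[0]=14
i=1: i≥r, start 0; Z[1]=0
i=2: i≥r, start 0; Z[2]=0
i=3: i≥r, start 0; Z[3]=2 scan→box=[3,5)
i=4: min(r-i=1, Z[1]=0)=0; Z[4]=0
i=5: i≥r, start 0; Z[5]=0
i=6: i≥r, start 0; Z[6]=0
i=7: i≥r, start 0; Z[7]=2 scan→box=[7,9)
i=8: min(r-i=1, Z[1]=0)=0; Z[8]=0
i=9: i≥r, start 0; Z[9]=0
i=10: i≥r, start 0; Z[10]=0
i=11: i≥r, start 0; Z[11]=3 scan→box=[11,14)
i=12: min(r-i=2, Z[1]=0)=0; Z[12]=0
i=13: min(r-i=1, Z[2]=0)=0; Z[13]=0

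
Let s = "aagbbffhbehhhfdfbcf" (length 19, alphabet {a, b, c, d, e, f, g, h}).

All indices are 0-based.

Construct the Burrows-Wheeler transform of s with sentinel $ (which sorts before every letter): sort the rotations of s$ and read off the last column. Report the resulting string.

rank  rotation              last
    0  $aagbbffhbehhhfdfbcf  f
    1  aagbbffhbehhhfdfbcf$  $
    2  agbbffhbehhhfdfbcf$a  a
    3  bbffhbehhhfdfbcf$aag  g
    4  bcf$aagbbffhbehhhfdf  f
    5  behhhfdfbcf$aagbbffh  h
    6  bffhbehhhfdfbcf$aagb  b
    7  cf$aagbbffhbehhhfdfb  b
    8  dfbcf$aagbbffhbehhhf  f
    9  ehhhfdfbcf$aagbbffhb  b
   10  f$aagbbffhbehhhfdfbc  c
   11  fbcf$aagbbffhbehhhfd  d
   12  fdfbcf$aagbbffhbehhh  h
   13  ffhbehhhfdfbcf$aagbb  b
   14  fhbehhhfdfbcf$aagbbf  f
   15  gbbffhbehhhfdfbcf$aa  a
   16  hbehhhfdfbcf$aagbbff  f
   17  hfdfbcf$aagbbffhbehh  h
   18  hhfdfbcf$aagbbffhbeh  h
   19  hhhfdfbcf$aagbbffhbe  e

f$agfhbbfbcdhbfafhhe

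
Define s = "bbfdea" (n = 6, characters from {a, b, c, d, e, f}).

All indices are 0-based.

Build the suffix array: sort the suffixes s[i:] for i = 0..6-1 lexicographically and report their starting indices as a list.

[5, 0, 1, 3, 4, 2]

rank→(start, suffix):
  0 → (5, 'a')
  1 → (0, 'bbfdea')
  2 → (1, 'bfdea')
  3 → (3, 'dea')
  4 → (4, 'ea')
  5 → (2, 'fdea')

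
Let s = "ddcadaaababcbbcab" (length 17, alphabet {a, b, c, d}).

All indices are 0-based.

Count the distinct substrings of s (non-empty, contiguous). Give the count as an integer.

135

sorted suffixes:
  #0 SA[0]=5  'aaababcbbcab'
  #1 SA[1]=6  'aababcbbcab'
  #2 SA[2]=15  'ab'
  #3 SA[3]=7  'ababcbbcab'
  #4 SA[4]=9  'abcbbcab'
  #5 SA[5]=3  'adaaababcbbcab'
  #6 SA[6]=16  'b'
  #7 SA[7]=8  'babcbbcab'
  #8 SA[8]=12  'bbcab'
  #9 SA[9]=13  'bcab'
  #10 SA[10]=10  'bcbbcab'
  #11 SA[11]=14  'cab'
  #12 SA[12]=2  'cadaaababcbbcab'
  #13 SA[13]=11  'cbbcab'
  #14 SA[14]=4  'daaababcbbcab'
  #15 SA[15]=1  'dcadaaababcbbcab'
  #16 SA[16]=0  'ddcadaaababcbbcab'

SA = [5, 6, 15, 7, 9, 3, 16, 8, 12, 13, 10, 14, 2, 11, 4, 1, 0]
[i] adj suffixes → lcp
  [1] 5/6 → 2 ('aa')
  [2] 6/15 → 1 ('a')
  [3] 15/7 → 2 ('ab')
  [4] 7/9 → 2 ('ab')
  [5] 9/3 → 1 ('a')
  [6] 3/16 → 0 ('')
  [7] 16/8 → 1 ('b')
  [8] 8/12 → 1 ('b')
  [9] 12/13 → 1 ('b')
  [10] 13/10 → 2 ('bc')
  [11] 10/14 → 0 ('')
  [12] 14/2 → 2 ('ca')
  [13] 2/11 → 1 ('c')
  [14] 11/4 → 0 ('')
  [15] 4/1 → 1 ('d')
  [16] 1/0 → 1 ('d')

n(n+1)/2 = 17·18/2 = 153
Σ LCP = 0 + 2 + 1 + 2 + 2 + 1 + 0 + 1 + 1 + 1 + 2 + 0 + 2 + 1 + 0 + 1 + 1 = 18
distinct = 153 − 18 = 135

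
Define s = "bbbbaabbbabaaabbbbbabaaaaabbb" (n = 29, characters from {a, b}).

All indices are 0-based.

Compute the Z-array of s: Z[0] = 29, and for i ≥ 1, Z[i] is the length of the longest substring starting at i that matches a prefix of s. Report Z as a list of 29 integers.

[29, 3, 2, 1, 0, 0, 3, 2, 1, 0, 1, 0, 0, 0, 4, 5, 3, 2, 1, 0, 1, 0, 0, 0, 0, 0, 3, 2, 1]

Z[0]=29
i=1: i≥r, start 0; Z[1]=3 extend→box=[1,4)
i=2: min(r-i=2, Z[1]=3)=2; Z[2]=2
i=3: min(r-i=1, Z[2]=2)=1; Z[3]=1
i=4: i≥r, start 0; Z[4]=0
i=5: i≥r, start 0; Z[5]=0
i=6: i≥r, start 0; Z[6]=3 extend→box=[6,9)
i=7: min(r-i=2, Z[1]=3)=2; Z[7]=2
i=8: min(r-i=1, Z[2]=2)=1; Z[8]=1
i=9: i≥r, start 0; Z[9]=0
i=10: i≥r, start 0; Z[10]=1 extend→box=[10,11)
i=11: i≥r, start 0; Z[11]=0
i=12: i≥r, start 0; Z[12]=0
i=13: i≥r, start 0; Z[13]=0
i=14: i≥r, start 0; Z[14]=4 extend→box=[14,18)
i=15: min(r-i=3, Z[1]=3)=3; Z[15]=5 extend→box=[15,20)
i=16: min(r-i=4, Z[1]=3)=3; Z[16]=3
i=17: min(r-i=3, Z[2]=2)=2; Z[17]=2
i=18: min(r-i=2, Z[3]=1)=1; Z[18]=1
i=19: min(r-i=1, Z[4]=0)=0; Z[19]=0
i=20: i≥r, start 0; Z[20]=1 extend→box=[20,21)
i=21: i≥r, start 0; Z[21]=0
i=22: i≥r, start 0; Z[22]=0
i=23: i≥r, start 0; Z[23]=0
i=24: i≥r, start 0; Z[24]=0
i=25: i≥r, start 0; Z[25]=0
i=26: i≥r, start 0; Z[26]=3 extend→box=[26,29)
i=27: min(r-i=2, Z[1]=3)=2; Z[27]=2
i=28: min(r-i=1, Z[2]=2)=1; Z[28]=1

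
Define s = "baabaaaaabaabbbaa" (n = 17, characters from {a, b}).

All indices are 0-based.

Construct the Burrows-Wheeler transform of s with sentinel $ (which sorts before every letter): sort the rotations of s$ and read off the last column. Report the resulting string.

aabbaababaaaba$aba

rank  rotation            last
    0  $baabaaaaabaabbbaa  a
    1  a$baabaaaaabaabbba  a
    2  aa$baabaaaaabaabbb  b
    3  aaaaabaabbbaa$baab  b
    4  aaaabaabbbaa$baaba  a
    5  aaabaabbbaa$baabaa  a
    6  aabaaaaabaabbbaa$b  b
    7  aabaabbbaa$baabaaa  a
    8  aabbbaa$baabaaaaab  b
    9  abaaaaabaabbbaa$ba  a
   10  abaabbbaa$baabaaaa  a
   11  abbbaa$baabaaaaaba  a
   12  baa$baabaaaaabaabb  b
   13  baaaaabaabbbaa$baa  a
   14  baabaaaaabaabbbaa$  $
   15  baabbbaa$baabaaaaa  a
   16  bbaa$baabaaaaabaab  b
   17  bbbaa$baabaaaaabaa  a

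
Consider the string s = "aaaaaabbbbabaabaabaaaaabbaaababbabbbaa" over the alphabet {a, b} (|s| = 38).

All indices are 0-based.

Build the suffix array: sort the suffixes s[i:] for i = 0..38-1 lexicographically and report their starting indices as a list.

[37, 36, 0, 18, 1, 19, 2, 25, 20, 3, 15, 12, 26, 21, 4, 16, 13, 10, 27, 22, 29, 32, 5, 35, 17, 24, 14, 11, 9, 28, 31, 34, 23, 8, 30, 33, 7, 6]

rank→(start, suffix):
  0 → (37, 'a')
  1 → (36, 'aa')
  2 → (0, 'aaaaaabbbbabaabaabaaaaabbaaababbabbbaa')
  3 → (18, 'aaaaabbaaababbabbbaa')
  4 → (1, 'aaaaabbbbabaabaabaaaaabbaaababbabbbaa')
  5 → (19, 'aaaabbaaababbabbbaa')
  6 → (2, 'aaaabbbbabaabaabaaaaabbaaababbabbbaa')
  7 → (25, 'aaababbabbbaa')
  8 → (20, 'aaabbaaababbabbbaa')
  9 → (3, 'aaabbbbabaabaabaaaaabbaaababbabbbaa')
  10 → (15, 'aabaaaaabbaaababbabbbaa')
  11 → (12, 'aabaabaaaaabbaaababbabbbaa')
  12 → (26, 'aababbabbbaa')
  13 → (21, 'aabbaaababbabbbaa')
  14 → (4, 'aabbbbabaabaabaaaaabbaaababbabbbaa')
  15 → (16, 'abaaaaabbaaababbabbbaa')
  16 → (13, 'abaabaaaaabbaaababbabbbaa')
  17 → (10, 'abaabaabaaaaabbaaababbabbbaa')
  18 → (27, 'ababbabbbaa')
  19 → (22, 'abbaaababbabbbaa')
  20 → (29, 'abbabbbaa')
  21 → (32, 'abbbaa')
  22 → (5, 'abbbbabaabaabaaaaabbaaababbabbbaa')
  23 → (35, 'baa')
  24 → (17, 'baaaaabbaaababbabbbaa')
  25 → (24, 'baaababbabbbaa')
  26 → (14, 'baabaaaaabbaaababbabbbaa')
  27 → (11, 'baabaabaaaaabbaaababbabbbaa')
  28 → (9, 'babaabaabaaaaabbaaababbabbbaa')
  29 → (28, 'babbabbbaa')
  30 → (31, 'babbbaa')
  31 → (34, 'bbaa')
  32 → (23, 'bbaaababbabbbaa')
  33 → (8, 'bbabaabaabaaaaabbaaababbabbbaa')
  34 → (30, 'bbabbbaa')
  35 → (33, 'bbbaa')
  36 → (7, 'bbbabaabaabaaaaabbaaababbabbbaa')
  37 → (6, 'bbbbabaabaabaaaaabbaaababbabbbaa')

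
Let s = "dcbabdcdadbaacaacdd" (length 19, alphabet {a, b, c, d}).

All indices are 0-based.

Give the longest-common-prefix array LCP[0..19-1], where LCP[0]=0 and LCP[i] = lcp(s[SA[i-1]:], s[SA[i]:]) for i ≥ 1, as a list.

rank→(start, suffix):
  0 → (11, 'aacaacdd')
  1 → (14, 'aacdd')
  2 → (3, 'abdcdadbaacaacdd')
  3 → (12, 'acaacdd')
  4 → (15, 'acdd')
  5 → (8, 'adbaacaacdd')
  6 → (10, 'baacaacdd')
  7 → (2, 'babdcdadbaacaacdd')
  8 → (4, 'bdcdadbaacaacdd')
  9 → (13, 'caacdd')
  10 → (1, 'cbabdcdadbaacaacdd')
  11 → (6, 'cdadbaacaacdd')
  12 → (16, 'cdd')
  13 → (18, 'd')
  14 → (7, 'dadbaacaacdd')
  15 → (9, 'dbaacaacdd')
  16 → (0, 'dcbabdcdadbaacaacdd')
  17 → (5, 'dcdadbaacaacdd')
  18 → (17, 'dd')

SA = [11, 14, 3, 12, 15, 8, 10, 2, 4, 13, 1, 6, 16, 18, 7, 9, 0, 5, 17]
[i] adj suffixes → lcp
  [1] 11/14 → 3 ('aac')
  [2] 14/3 → 1 ('a')
  [3] 3/12 → 1 ('a')
  [4] 12/15 → 2 ('ac')
  [5] 15/8 → 1 ('a')
  [6] 8/10 → 0 ('')
  [7] 10/2 → 2 ('ba')
  [8] 2/4 → 1 ('b')
  [9] 4/13 → 0 ('')
  [10] 13/1 → 1 ('c')
  [11] 1/6 → 1 ('c')
  [12] 6/16 → 2 ('cd')
  [13] 16/18 → 0 ('')
  [14] 18/7 → 1 ('d')
  [15] 7/9 → 1 ('d')
  [16] 9/0 → 1 ('d')
  [17] 0/5 → 2 ('dc')
  [18] 5/17 → 1 ('d')

[0, 3, 1, 1, 2, 1, 0, 2, 1, 0, 1, 1, 2, 0, 1, 1, 1, 2, 1]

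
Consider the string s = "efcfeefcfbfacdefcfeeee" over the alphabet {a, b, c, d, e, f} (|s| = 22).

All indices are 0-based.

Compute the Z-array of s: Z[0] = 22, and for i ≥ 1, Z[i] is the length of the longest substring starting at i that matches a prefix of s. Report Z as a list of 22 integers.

Z[0]=22
i=1: i≥r, start 0; Z[1]=0
i=2: i≥r, start 0; Z[2]=0
i=3: i≥r, start 0; Z[3]=0
i=4: i≥r, start 0; Z[4]=1 extend→box=[4,5)
i=5: i≥r, start 0; Z[5]=4 extend→box=[5,9)
i=6: min(r-i=3, Z[1]=0)=0; Z[6]=0
i=7: min(r-i=2, Z[2]=0)=0; Z[7]=0
i=8: min(r-i=1, Z[3]=0)=0; Z[8]=0
i=9: i≥r, start 0; Z[9]=0
i=10: i≥r, start 0; Z[10]=0
i=11: i≥r, start 0; Z[11]=0
i=12: i≥r, start 0; Z[12]=0
i=13: i≥r, start 0; Z[13]=0
i=14: i≥r, start 0; Z[14]=6 extend→box=[14,20)
i=15: min(r-i=5, Z[1]=0)=0; Z[15]=0
i=16: min(r-i=4, Z[2]=0)=0; Z[16]=0
i=17: min(r-i=3, Z[3]=0)=0; Z[17]=0
i=18: min(r-i=2, Z[4]=1)=1; Z[18]=1
i=19: min(r-i=1, Z[5]=4)=1; Z[19]=1
i=20: i≥r, start 0; Z[20]=1 extend→box=[20,21)
i=21: i≥r, start 0; Z[21]=1 extend→box=[21,22)

[22, 0, 0, 0, 1, 4, 0, 0, 0, 0, 0, 0, 0, 0, 6, 0, 0, 0, 1, 1, 1, 1]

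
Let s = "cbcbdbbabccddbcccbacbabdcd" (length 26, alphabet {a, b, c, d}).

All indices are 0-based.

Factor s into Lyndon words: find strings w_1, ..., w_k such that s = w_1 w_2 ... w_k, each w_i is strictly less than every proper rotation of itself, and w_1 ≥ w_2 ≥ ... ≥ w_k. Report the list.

["c", "bcbd", "b", "b", "abccddbcccbacbabdcd"]

emit factor 1: 'c' (i=0, period=1)
emit factor 2: 'bcbd' (i=1, period=4)
emit factor 3: 'b' (i=5, period=1)
emit factor 4: 'b' (i=6, period=1)
emit factor 5: 'abccddbcccbacbabdcd' (i=7, period=19)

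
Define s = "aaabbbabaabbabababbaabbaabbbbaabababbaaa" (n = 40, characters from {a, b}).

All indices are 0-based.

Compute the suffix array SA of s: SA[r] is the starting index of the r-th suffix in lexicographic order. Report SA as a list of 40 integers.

[39, 38, 37, 0, 29, 19, 8, 1, 23, 6, 30, 12, 32, 14, 34, 16, 20, 9, 2, 24, 36, 28, 18, 7, 22, 5, 11, 31, 13, 33, 15, 35, 27, 17, 21, 4, 10, 26, 3, 25]

rank→(start, suffix):
  0 → (39, 'a')
  1 → (38, 'aa')
  2 → (37, 'aaa')
  3 → (0, 'aaabbbabaabbabababbaabbaabbbbaabababbaaa')
  4 → (29, 'aabababbaaa')
  5 → (19, 'aabbaabbbbaabababbaaa')
  6 → (8, 'aabbabababbaabbaabbbbaabababbaaa')
  7 → (1, 'aabbbabaabbabababbaabbaabbbbaabababbaaa')
  8 → (23, 'aabbbbaabababbaaa')
  9 → (6, 'abaabbabababbaabbaabbbbaabababbaaa')
  10 → (30, 'abababbaaa')
  11 → (12, 'abababbaabbaabbbbaabababbaaa')
  12 → (32, 'ababbaaa')
  13 → (14, 'ababbaabbaabbbbaabababbaaa')
  14 → (34, 'abbaaa')
  15 → (16, 'abbaabbaabbbbaabababbaaa')
  16 → (20, 'abbaabbbbaabababbaaa')
  17 → (9, 'abbabababbaabbaabbbbaabababbaaa')
  18 → (2, 'abbbabaabbabababbaabbaabbbbaabababbaaa')
  19 → (24, 'abbbbaabababbaaa')
  20 → (36, 'baaa')
  21 → (28, 'baabababbaaa')
  22 → (18, 'baabbaabbbbaabababbaaa')
  23 → (7, 'baabbabababbaabbaabbbbaabababbaaa')
  24 → (22, 'baabbbbaabababbaaa')
  25 → (5, 'babaabbabababbaabbaabbbbaabababbaaa')
  26 → (11, 'babababbaabbaabbbbaabababbaaa')
  27 → (31, 'bababbaaa')
  28 → (13, 'bababbaabbaabbbbaabababbaaa')
  29 → (33, 'babbaaa')
  30 → (15, 'babbaabbaabbbbaabababbaaa')
  31 → (35, 'bbaaa')
  32 → (27, 'bbaabababbaaa')
  33 → (17, 'bbaabbaabbbbaabababbaaa')
  34 → (21, 'bbaabbbbaabababbaaa')
  35 → (4, 'bbabaabbabababbaabbaabbbbaabababbaaa')
  36 → (10, 'bbabababbaabbaabbbbaabababbaaa')
  37 → (26, 'bbbaabababbaaa')
  38 → (3, 'bbbabaabbabababbaabbaabbbbaabababbaaa')
  39 → (25, 'bbbbaabababbaaa')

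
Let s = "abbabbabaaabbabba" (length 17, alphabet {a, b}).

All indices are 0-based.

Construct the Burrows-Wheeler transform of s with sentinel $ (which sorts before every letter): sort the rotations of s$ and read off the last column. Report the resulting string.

abbabbba$babbbaaaa

rank  rotation            last
    0  $abbabbabaaabbabba  a
    1  a$abbabbabaaabbabb  b
    2  aaabbabba$abbabbab  b
    3  aabbabba$abbabbaba  a
    4  abaaabbabba$abbabb  b
    5  abba$abbabbabaaabb  b
    6  abbabaaabbabba$abb  b
    7  abbabba$abbabbabaa  a
    8  abbabbabaaabbabba$  $
    9  ba$abbabbabaaabbab  b
   10  baaabbabba$abbabba  a
   11  babaaabbabba$abbab  b
   12  babba$abbabbabaaab  b
   13  babbabaaabbabba$ab  b
   14  bba$abbabbabaaabba  a
   15  bbabaaabbabba$abba  a
   16  bbabba$abbabbabaaa  a
   17  bbabbabaaabbabba$a  a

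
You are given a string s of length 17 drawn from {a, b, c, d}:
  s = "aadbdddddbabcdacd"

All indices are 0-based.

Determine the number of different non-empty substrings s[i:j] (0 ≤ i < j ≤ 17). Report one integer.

132

rank→(start, suffix):
  0 → (0, 'aadbdddddbabcdacd')
  1 → (10, 'abcdacd')
  2 → (14, 'acd')
  3 → (1, 'adbdddddbabcdacd')
  4 → (9, 'babcdacd')
  5 → (11, 'bcdacd')
  6 → (3, 'bdddddbabcdacd')
  7 → (15, 'cd')
  8 → (12, 'cdacd')
  9 → (16, 'd')
  10 → (13, 'dacd')
  11 → (8, 'dbabcdacd')
  12 → (2, 'dbdddddbabcdacd')
  13 → (7, 'ddbabcdacd')
  14 → (6, 'dddbabcdacd')
  15 → (5, 'ddddbabcdacd')
  16 → (4, 'dddddbabcdacd')

SA = [0, 10, 14, 1, 9, 11, 3, 15, 12, 16, 13, 8, 2, 7, 6, 5, 4]
rank  pair      lcp
   1  s[0:],s[10:]  1  'a'
   2  s[10:],s[14:]  1  'a'
   3  s[14:],s[1:]  1  'a'
   4  s[1:],s[9:]  0  ''
   5  s[9:],s[11:]  1  'b'
   6  s[11:],s[3:]  1  'b'
   7  s[3:],s[15:]  0  ''
   8  s[15:],s[12:]  2  'cd'
   9  s[12:],s[16:]  0  ''
  10  s[16:],s[13:]  1  'd'
  11  s[13:],s[8:]  1  'd'
  12  s[8:],s[2:]  2  'db'
  13  s[2:],s[7:]  1  'd'
  14  s[7:],s[6:]  2  'dd'
  15  s[6:],s[5:]  3  'ddd'
  16  s[5:],s[4:]  4  'dddd'

n(n+1)/2 = 17·18/2 = 153
Σ LCP = 0 + 1 + 1 + 1 + 0 + 1 + 1 + 0 + 2 + 0 + 1 + 1 + 2 + 1 + 2 + 3 + 4 = 21
distinct = 153 − 21 = 132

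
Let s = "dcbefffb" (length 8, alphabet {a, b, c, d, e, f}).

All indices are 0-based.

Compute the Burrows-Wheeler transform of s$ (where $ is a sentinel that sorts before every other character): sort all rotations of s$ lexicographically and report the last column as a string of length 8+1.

bfcd$bffe

rank  rotation   last
    0  $dcbefffb  b
    1  b$dcbefff  f
    2  befffb$dc  c
    3  cbefffb$d  d
    4  dcbefffb$  $
    5  efffb$dcb  b
    6  fb$dcbeff  f
    7  ffb$dcbef  f
    8  fffb$dcbe  e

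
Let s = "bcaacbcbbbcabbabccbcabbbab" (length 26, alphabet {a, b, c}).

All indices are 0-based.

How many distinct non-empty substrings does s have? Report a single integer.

300

rank→(start, suffix):
  0 → (2, 'aacbcbbbcabbabccbcabbbab')
  1 → (24, 'ab')
  2 → (11, 'abbabccbcabbbab')
  3 → (20, 'abbbab')
  4 → (14, 'abccbcabbbab')
  5 → (3, 'acbcbbbcabbabccbcabbbab')
  6 → (25, 'b')
  7 → (23, 'bab')
  8 → (13, 'babccbcabbbab')
  9 → (22, 'bbab')
  10 → (12, 'bbabccbcabbbab')
  11 → (21, 'bbbab')
  12 → (7, 'bbbcabbabccbcabbbab')
  13 → (8, 'bbcabbabccbcabbbab')
  14 → (0, 'bcaacbcbbbcabbabccbcabbbab')
  15 → (9, 'bcabbabccbcabbbab')
  16 → (18, 'bcabbbab')
  17 → (5, 'bcbbbcabbabccbcabbbab')
  18 → (15, 'bccbcabbbab')
  19 → (1, 'caacbcbbbcabbabccbcabbbab')
  20 → (10, 'cabbabccbcabbbab')
  21 → (19, 'cabbbab')
  22 → (6, 'cbbbcabbabccbcabbbab')
  23 → (17, 'cbcabbbab')
  24 → (4, 'cbcbbbcabbabccbcabbbab')
  25 → (16, 'ccbcabbbab')

SA = [2, 24, 11, 20, 14, 3, 25, 23, 13, 22, 12, 21, 7, 8, 0, 9, 18, 5, 15, 1, 10, 19, 6, 17, 4, 16]
i: (SA[i-1],SA[i]) lcp shared
  1: (2,24) 1 'a'
  2: (24,11) 2 'ab'
  3: (11,20) 3 'abb'
  4: (20,14) 2 'ab'
  5: (14,3) 1 'a'
  6: (3,25) 0 ''
  7: (25,23) 1 'b'
  8: (23,13) 3 'bab'
  9: (13,22) 1 'b'
  10: (22,12) 4 'bbab'
  11: (12,21) 2 'bb'
  12: (21,7) 3 'bbb'
  13: (7,8) 2 'bb'
  14: (8,0) 1 'b'
  15: (0,9) 3 'bca'
  16: (9,18) 5 'bcabb'
  17: (18,5) 2 'bc'
  18: (5,15) 2 'bc'
  19: (15,1) 0 ''
  20: (1,10) 2 'ca'
  21: (10,19) 4 'cabb'
  22: (19,6) 1 'c'
  23: (6,17) 2 'cb'
  24: (17,4) 3 'cbc'
  25: (4,16) 1 'c'

n(n+1)/2 = 26·27/2 = 351
Σ LCP = 0 + 1 + 2 + 3 + 2 + 1 + 0 + 1 + 3 + 1 + 4 + 2 + 3 + 2 + 1 + 3 + 5 + 2 + 2 + 0 + 2 + 4 + 1 + 2 + 3 + 1 = 51
distinct = 351 − 51 = 300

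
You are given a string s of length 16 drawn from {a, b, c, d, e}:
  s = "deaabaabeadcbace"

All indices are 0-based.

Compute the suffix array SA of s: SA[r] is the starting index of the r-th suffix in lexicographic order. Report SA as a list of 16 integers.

rank | idx | suffix
   0 |   2 | aabaabeadcbace
   1 |   5 | aabeadcbace
   2 |   3 | abaabeadcbace
   3 |   6 | abeadcbace
   4 |  13 | ace
   5 |   9 | adcbace
   6 |   4 | baabeadcbace
   7 |  12 | bace
   8 |   7 | beadcbace
   9 |  11 | cbace
  10 |  14 | ce
  11 |  10 | dcbace
  12 |   0 | deaabaabeadcbace
  13 |  15 | e
  14 |   1 | eaabaabeadcbace
  15 |   8 | eadcbace

[2, 5, 3, 6, 13, 9, 4, 12, 7, 11, 14, 10, 0, 15, 1, 8]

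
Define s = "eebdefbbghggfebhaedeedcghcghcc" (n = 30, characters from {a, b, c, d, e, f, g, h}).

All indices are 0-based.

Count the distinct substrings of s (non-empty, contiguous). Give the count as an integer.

rank→(start, suffix):
  0 → (16, 'aedeedcghcghcc')
  1 → (6, 'bbghggfebhaedeedcghcghcc')
  2 → (2, 'bdefbbghggfebhaedeedcghcghcc')
  3 → (7, 'bghggfebhaedeedcghcghcc')
  4 → (14, 'bhaedeedcghcghcc')
  5 → (29, 'c')
  6 → (28, 'cc')
  7 → (25, 'cghcc')
  8 → (22, 'cghcghcc')
  9 → (21, 'dcghcghcc')
  10 → (18, 'deedcghcghcc')
  11 → (3, 'defbbghggfebhaedeedcghcghcc')
  12 → (1, 'ebdefbbghggfebhaedeedcghcghcc')
  13 → (13, 'ebhaedeedcghcghcc')
  14 → (20, 'edcghcghcc')
  15 → (17, 'edeedcghcghcc')
  16 → (0, 'eebdefbbghggfebhaedeedcghcghcc')
  17 → (19, 'eedcghcghcc')
  18 → (4, 'efbbghggfebhaedeedcghcghcc')
  19 → (5, 'fbbghggfebhaedeedcghcghcc')
  20 → (12, 'febhaedeedcghcghcc')
  21 → (11, 'gfebhaedeedcghcghcc')
  22 → (10, 'ggfebhaedeedcghcghcc')
  23 → (26, 'ghcc')
  24 → (23, 'ghcghcc')
  25 → (8, 'ghggfebhaedeedcghcghcc')
  26 → (15, 'haedeedcghcghcc')
  27 → (27, 'hcc')
  28 → (24, 'hcghcc')
  29 → (9, 'hggfebhaedeedcghcghcc')

SA = [16, 6, 2, 7, 14, 29, 28, 25, 22, 21, 18, 3, 1, 13, 20, 17, 0, 19, 4, 5, 12, 11, 10, 26, 23, 8, 15, 27, 24, 9]
rank  pair      lcp
   1  s[16:],s[6:]  0  ''
   2  s[6:],s[2:]  1  'b'
   3  s[2:],s[7:]  1  'b'
   4  s[7:],s[14:]  1  'b'
   5  s[14:],s[29:]  0  ''
   6  s[29:],s[28:]  1  'c'
   7  s[28:],s[25:]  1  'c'
   8  s[25:],s[22:]  4  'cghc'
   9  s[22:],s[21:]  0  ''
  10  s[21:],s[18:]  1  'd'
  11  s[18:],s[3:]  2  'de'
  12  s[3:],s[1:]  0  ''
  13  s[1:],s[13:]  2  'eb'
  14  s[13:],s[20:]  1  'e'
  15  s[20:],s[17:]  2  'ed'
  16  s[17:],s[0:]  1  'e'
  17  s[0:],s[19:]  2  'ee'
  18  s[19:],s[4:]  1  'e'
  19  s[4:],s[5:]  0  ''
  20  s[5:],s[12:]  1  'f'
  21  s[12:],s[11:]  0  ''
  22  s[11:],s[10:]  1  'g'
  23  s[10:],s[26:]  1  'g'
  24  s[26:],s[23:]  3  'ghc'
  25  s[23:],s[8:]  2  'gh'
  26  s[8:],s[15:]  0  ''
  27  s[15:],s[27:]  1  'h'
  28  s[27:],s[24:]  2  'hc'
  29  s[24:],s[9:]  1  'h'

n(n+1)/2 = 30·31/2 = 465
Σ LCP = 0 + 0 + 1 + 1 + 1 + 0 + 1 + 1 + 4 + 0 + 1 + 2 + 0 + 2 + 1 + 2 + 1 + 2 + 1 + 0 + 1 + 0 + 1 + 1 + 3 + 2 + 0 + 1 + 2 + 1 = 33
distinct = 465 − 33 = 432

432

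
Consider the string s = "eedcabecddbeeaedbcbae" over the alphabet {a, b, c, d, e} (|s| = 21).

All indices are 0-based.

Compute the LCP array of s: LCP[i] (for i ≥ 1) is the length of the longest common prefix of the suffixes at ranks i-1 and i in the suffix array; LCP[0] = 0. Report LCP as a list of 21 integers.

rank | idx | suffix
   0 |   4 | abecddbeeaedbcbae
   1 |  19 | ae
   2 |  13 | aedbcbae
   3 |  18 | bae
   4 |  16 | bcbae
   5 |   5 | becddbeeaedbcbae
   6 |  10 | beeaedbcbae
   7 |   3 | cabecddbeeaedbcbae
   8 |  17 | cbae
   9 |   7 | cddbeeaedbcbae
  10 |  15 | dbcbae
  11 |   9 | dbeeaedbcbae
  12 |   2 | dcabecddbeeaedbcbae
  13 |   8 | ddbeeaedbcbae
  14 |  20 | e
  15 |  12 | eaedbcbae
  16 |   6 | ecddbeeaedbcbae
  17 |  14 | edbcbae
  18 |   1 | edcabecddbeeaedbcbae
  19 |  11 | eeaedbcbae
  20 |   0 | eedcabecddbeeaedbcbae

SA = [4, 19, 13, 18, 16, 5, 10, 3, 17, 7, 15, 9, 2, 8, 20, 12, 6, 14, 1, 11, 0]
i: (SA[i-1],SA[i]) lcp shared
  1: (4,19) 1 'a'
  2: (19,13) 2 'ae'
  3: (13,18) 0 ''
  4: (18,16) 1 'b'
  5: (16,5) 1 'b'
  6: (5,10) 2 'be'
  7: (10,3) 0 ''
  8: (3,17) 1 'c'
  9: (17,7) 1 'c'
  10: (7,15) 0 ''
  11: (15,9) 2 'db'
  12: (9,2) 1 'd'
  13: (2,8) 1 'd'
  14: (8,20) 0 ''
  15: (20,12) 1 'e'
  16: (12,6) 1 'e'
  17: (6,14) 1 'e'
  18: (14,1) 2 'ed'
  19: (1,11) 1 'e'
  20: (11,0) 2 'ee'

[0, 1, 2, 0, 1, 1, 2, 0, 1, 1, 0, 2, 1, 1, 0, 1, 1, 1, 2, 1, 2]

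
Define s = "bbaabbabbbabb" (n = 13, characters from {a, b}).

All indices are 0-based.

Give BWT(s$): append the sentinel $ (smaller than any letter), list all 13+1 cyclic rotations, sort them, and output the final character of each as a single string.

bbbabbbbba$baa

rank  rotation        last
    0  $bbaabbabbbabb  b
    1  aabbabbbabb$bb  b
    2  abb$bbaabbabbb  b
    3  abbabbbabb$bba  a
    4  abbbabb$bbaabb  b
    5  b$bbaabbabbbab  b
    6  baabbabbbabb$b  b
    7  babb$bbaabbabb  b
    8  babbbabb$bbaab  b
    9  bb$bbaabbabbba  a
   10  bbaabbabbbabb$  $
   11  bbabb$bbaabbab  b
   12  bbabbbabb$bbaa  a
   13  bbbabb$bbaabba  a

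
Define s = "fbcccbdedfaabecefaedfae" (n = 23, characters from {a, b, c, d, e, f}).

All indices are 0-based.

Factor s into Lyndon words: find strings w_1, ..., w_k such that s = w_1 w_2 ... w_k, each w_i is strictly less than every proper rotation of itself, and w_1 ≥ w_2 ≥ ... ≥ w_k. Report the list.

["f", "bcccbdedf", "aabecefaedfae"]

emit factor 1: 'f' (i=0, period=1)
emit factor 2: 'bcccbdedf' (i=1, period=9)
emit factor 3: 'aabecefaedfae' (i=10, period=13)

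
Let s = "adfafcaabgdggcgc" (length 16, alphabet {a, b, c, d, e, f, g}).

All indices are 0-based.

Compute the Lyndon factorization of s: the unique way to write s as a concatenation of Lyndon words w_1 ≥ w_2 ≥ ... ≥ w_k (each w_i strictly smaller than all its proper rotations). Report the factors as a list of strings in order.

["adfafc", "aabgdggcgc"]

emit factor 1: 'adfafc' (i=0, period=6)
emit factor 2: 'aabgdggcgc' (i=6, period=10)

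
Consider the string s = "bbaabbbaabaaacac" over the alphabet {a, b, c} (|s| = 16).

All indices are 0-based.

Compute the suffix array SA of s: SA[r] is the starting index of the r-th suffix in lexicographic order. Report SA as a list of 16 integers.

[10, 7, 2, 11, 8, 3, 14, 12, 9, 6, 1, 5, 0, 4, 15, 13]

rank | idx | suffix
   0 |  10 | aaacac
   1 |   7 | aabaaacac
   2 |   2 | aabbbaabaaacac
   3 |  11 | aacac
   4 |   8 | abaaacac
   5 |   3 | abbbaabaaacac
   6 |  14 | ac
   7 |  12 | acac
   8 |   9 | baaacac
   9 |   6 | baabaaacac
  10 |   1 | baabbbaabaaacac
  11 |   5 | bbaabaaacac
  12 |   0 | bbaabbbaabaaacac
  13 |   4 | bbbaabaaacac
  14 |  15 | c
  15 |  13 | cac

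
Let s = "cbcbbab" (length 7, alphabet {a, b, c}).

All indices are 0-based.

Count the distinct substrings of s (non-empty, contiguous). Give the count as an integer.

23

rank→(start, suffix):
  0 → (5, 'ab')
  1 → (6, 'b')
  2 → (4, 'bab')
  3 → (3, 'bbab')
  4 → (1, 'bcbbab')
  5 → (2, 'cbbab')
  6 → (0, 'cbcbbab')

SA = [5, 6, 4, 3, 1, 2, 0]
i: (SA[i-1],SA[i]) lcp shared
  1: (5,6) 0 ''
  2: (6,4) 1 'b'
  3: (4,3) 1 'b'
  4: (3,1) 1 'b'
  5: (1,2) 0 ''
  6: (2,0) 2 'cb'

n(n+1)/2 = 7·8/2 = 28
Σ LCP = 0 + 0 + 1 + 1 + 1 + 0 + 2 = 5
distinct = 28 − 5 = 23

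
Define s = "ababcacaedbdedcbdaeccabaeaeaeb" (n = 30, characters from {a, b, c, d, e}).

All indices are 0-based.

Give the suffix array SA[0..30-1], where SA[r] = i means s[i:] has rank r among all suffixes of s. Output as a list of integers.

[0, 21, 2, 5, 23, 25, 27, 17, 7, 29, 1, 22, 3, 15, 10, 20, 4, 6, 14, 19, 16, 9, 13, 11, 24, 26, 28, 18, 8, 12]

sorted suffixes:
  #0 SA[0]=0  'ababcacaedbdedcbdaeccabaeaeaeb'
  #1 SA[1]=21  'abaeaeaeb'
  #2 SA[2]=2  'abcacaedbdedcbdaeccabaeaeaeb'
  #3 SA[3]=5  'acaedbdedcbdaeccabaeaeaeb'
  #4 SA[4]=23  'aeaeaeb'
  #5 SA[5]=25  'aeaeb'
  #6 SA[6]=27  'aeb'
  #7 SA[7]=17  'aeccabaeaeaeb'
  #8 SA[8]=7  'aedbdedcbdaeccabaeaeaeb'
  #9 SA[9]=29  'b'
  #10 SA[10]=1  'babcacaedbdedcbdaeccabaeaeaeb'
  #11 SA[11]=22  'baeaeaeb'
  #12 SA[12]=3  'bcacaedbdedcbdaeccabaeaeaeb'
  #13 SA[13]=15  'bdaeccabaeaeaeb'
  #14 SA[14]=10  'bdedcbdaeccabaeaeaeb'
  #15 SA[15]=20  'cabaeaeaeb'
  #16 SA[16]=4  'cacaedbdedcbdaeccabaeaeaeb'
  #17 SA[17]=6  'caedbdedcbdaeccabaeaeaeb'
  #18 SA[18]=14  'cbdaeccabaeaeaeb'
  #19 SA[19]=19  'ccabaeaeaeb'
  #20 SA[20]=16  'daeccabaeaeaeb'
  #21 SA[21]=9  'dbdedcbdaeccabaeaeaeb'
  #22 SA[22]=13  'dcbdaeccabaeaeaeb'
  #23 SA[23]=11  'dedcbdaeccabaeaeaeb'
  #24 SA[24]=24  'eaeaeb'
  #25 SA[25]=26  'eaeb'
  #26 SA[26]=28  'eb'
  #27 SA[27]=18  'eccabaeaeaeb'
  #28 SA[28]=8  'edbdedcbdaeccabaeaeaeb'
  #29 SA[29]=12  'edcbdaeccabaeaeaeb'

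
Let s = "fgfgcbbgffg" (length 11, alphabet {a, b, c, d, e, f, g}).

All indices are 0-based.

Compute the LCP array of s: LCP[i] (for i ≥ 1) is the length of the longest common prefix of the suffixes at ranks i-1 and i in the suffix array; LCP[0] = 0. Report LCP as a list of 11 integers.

[0, 1, 0, 0, 1, 2, 2, 0, 1, 1, 2]

rank | idx | suffix
   0 |   5 | bbgffg
   1 |   6 | bgffg
   2 |   4 | cbbgffg
   3 |   8 | ffg
   4 |   9 | fg
   5 |   2 | fgcbbgffg
   6 |   0 | fgfgcbbgffg
   7 |  10 | g
   8 |   3 | gcbbgffg
   9 |   7 | gffg
  10 |   1 | gfgcbbgffg

SA = [5, 6, 4, 8, 9, 2, 0, 10, 3, 7, 1]
[i] adj suffixes → lcp
  [1] 5/6 → 1 ('b')
  [2] 6/4 → 0 ('')
  [3] 4/8 → 0 ('')
  [4] 8/9 → 1 ('f')
  [5] 9/2 → 2 ('fg')
  [6] 2/0 → 2 ('fg')
  [7] 0/10 → 0 ('')
  [8] 10/3 → 1 ('g')
  [9] 3/7 → 1 ('g')
  [10] 7/1 → 2 ('gf')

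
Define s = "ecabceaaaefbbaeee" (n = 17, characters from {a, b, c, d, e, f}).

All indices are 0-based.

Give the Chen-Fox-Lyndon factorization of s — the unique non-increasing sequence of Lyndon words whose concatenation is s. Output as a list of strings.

emit factor 1: 'e' (i=0, period=1)
emit factor 2: 'c' (i=1, period=1)
emit factor 3: 'abce' (i=2, period=4)
emit factor 4: 'aaaefbbaeee' (i=6, period=11)

["e", "c", "abce", "aaaefbbaeee"]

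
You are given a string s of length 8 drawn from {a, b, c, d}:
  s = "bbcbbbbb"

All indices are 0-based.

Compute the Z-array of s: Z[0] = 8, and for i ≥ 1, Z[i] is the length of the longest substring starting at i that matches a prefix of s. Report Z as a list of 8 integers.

Z[0]=8
i=1: fresh scan; Z[1]=1 scan→box=[1,2)
i=2: fresh scan; Z[2]=0
i=3: fresh scan; Z[3]=2 scan→box=[3,5)
i=4: min(r-i=1, Z[1]=1)=1; Z[4]=2 scan→box=[4,6)
i=5: min(r-i=1, Z[1]=1)=1; Z[5]=2 scan→box=[5,7)
i=6: min(r-i=1, Z[1]=1)=1; Z[6]=2 scan→box=[6,8)
i=7: min(r-i=1, Z[1]=1)=1; Z[7]=1

[8, 1, 0, 2, 2, 2, 2, 1]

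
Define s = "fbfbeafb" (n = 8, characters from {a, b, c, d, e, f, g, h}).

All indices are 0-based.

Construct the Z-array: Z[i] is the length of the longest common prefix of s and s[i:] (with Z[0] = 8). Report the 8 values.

[8, 0, 2, 0, 0, 0, 2, 0]

Z[0]=8
i=1: outside box; Z[1]=0
i=2: outside box; Z[2]=2 extend→box=[2,4)
i=3: min(r-i=1, Z[1]=0)=0; Z[3]=0
i=4: outside box; Z[4]=0
i=5: outside box; Z[5]=0
i=6: outside box; Z[6]=2 extend→box=[6,8)
i=7: min(r-i=1, Z[1]=0)=0; Z[7]=0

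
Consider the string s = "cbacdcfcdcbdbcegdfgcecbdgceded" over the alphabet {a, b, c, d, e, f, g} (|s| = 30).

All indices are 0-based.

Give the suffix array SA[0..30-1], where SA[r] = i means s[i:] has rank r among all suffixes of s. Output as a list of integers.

sorted suffixes:
  #0 SA[0]=2  'acdcfcdcbdbcegdfgcecbdgceded'
  #1 SA[1]=1  'bacdcfcdcbdbcegdfgcecbdgceded'
  #2 SA[2]=12  'bcegdfgcecbdgceded'
  #3 SA[3]=10  'bdbcegdfgcecbdgceded'
  #4 SA[4]=22  'bdgceded'
  #5 SA[5]=0  'cbacdcfcdcbdbcegdfgcecbdgceded'
  #6 SA[6]=9  'cbdbcegdfgcecbdgceded'
  #7 SA[7]=21  'cbdgceded'
  #8 SA[8]=7  'cdcbdbcegdfgcecbdgceded'
  #9 SA[9]=3  'cdcfcdcbdbcegdfgcecbdgceded'
  #10 SA[10]=19  'cecbdgceded'
  #11 SA[11]=25  'ceded'
  #12 SA[12]=13  'cegdfgcecbdgceded'
  #13 SA[13]=5  'cfcdcbdbcegdfgcecbdgceded'
  #14 SA[14]=29  'd'
  #15 SA[15]=11  'dbcegdfgcecbdgceded'
  #16 SA[16]=8  'dcbdbcegdfgcecbdgceded'
  #17 SA[17]=4  'dcfcdcbdbcegdfgcecbdgceded'
  #18 SA[18]=27  'ded'
  #19 SA[19]=16  'dfgcecbdgceded'
  #20 SA[20]=23  'dgceded'
  #21 SA[21]=20  'ecbdgceded'
  #22 SA[22]=28  'ed'
  #23 SA[23]=26  'eded'
  #24 SA[24]=14  'egdfgcecbdgceded'
  #25 SA[25]=6  'fcdcbdbcegdfgcecbdgceded'
  #26 SA[26]=17  'fgcecbdgceded'
  #27 SA[27]=18  'gcecbdgceded'
  #28 SA[28]=24  'gceded'
  #29 SA[29]=15  'gdfgcecbdgceded'

[2, 1, 12, 10, 22, 0, 9, 21, 7, 3, 19, 25, 13, 5, 29, 11, 8, 4, 27, 16, 23, 20, 28, 26, 14, 6, 17, 18, 24, 15]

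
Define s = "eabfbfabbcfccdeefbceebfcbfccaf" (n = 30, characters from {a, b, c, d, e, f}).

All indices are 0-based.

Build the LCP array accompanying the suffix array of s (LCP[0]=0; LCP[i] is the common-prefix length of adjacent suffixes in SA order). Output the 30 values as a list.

rank→(start, suffix):
  0 → (6, 'abbcfccdeefbceebfcbfccaf')
  1 → (1, 'abfbfabbcfccdeefbceebfcbfccaf')
  2 → (28, 'af')
  3 → (7, 'bbcfccdeefbceebfcbfccaf')
  4 → (17, 'bceebfcbfccaf')
  5 → (8, 'bcfccdeefbceebfcbfccaf')
  6 → (4, 'bfabbcfccdeefbceebfcbfccaf')
  7 → (2, 'bfbfabbcfccdeefbceebfcbfccaf')
  8 → (21, 'bfcbfccaf')
  9 → (24, 'bfccaf')
  10 → (27, 'caf')
  11 → (23, 'cbfccaf')
  12 → (26, 'ccaf')
  13 → (11, 'ccdeefbceebfcbfccaf')
  14 → (12, 'cdeefbceebfcbfccaf')
  15 → (18, 'ceebfcbfccaf')
  16 → (9, 'cfccdeefbceebfcbfccaf')
  17 → (13, 'deefbceebfcbfccaf')
  18 → (0, 'eabfbfabbcfccdeefbceebfcbfccaf')
  19 → (20, 'ebfcbfccaf')
  20 → (19, 'eebfcbfccaf')
  21 → (14, 'eefbceebfcbfccaf')
  22 → (15, 'efbceebfcbfccaf')
  23 → (29, 'f')
  24 → (5, 'fabbcfccdeefbceebfcbfccaf')
  25 → (16, 'fbceebfcbfccaf')
  26 → (3, 'fbfabbcfccdeefbceebfcbfccaf')
  27 → (22, 'fcbfccaf')
  28 → (25, 'fccaf')
  29 → (10, 'fccdeefbceebfcbfccaf')

SA = [6, 1, 28, 7, 17, 8, 4, 2, 21, 24, 27, 23, 26, 11, 12, 18, 9, 13, 0, 20, 19, 14, 15, 29, 5, 16, 3, 22, 25, 10]
[i] adj suffixes → lcp
  [1] 6/1 → 2 ('ab')
  [2] 1/28 → 1 ('a')
  [3] 28/7 → 0 ('')
  [4] 7/17 → 1 ('b')
  [5] 17/8 → 2 ('bc')
  [6] 8/4 → 1 ('b')
  [7] 4/2 → 2 ('bf')
  [8] 2/21 → 2 ('bf')
  [9] 21/24 → 3 ('bfc')
  [10] 24/27 → 0 ('')
  [11] 27/23 → 1 ('c')
  [12] 23/26 → 1 ('c')
  [13] 26/11 → 2 ('cc')
  [14] 11/12 → 1 ('c')
  [15] 12/18 → 1 ('c')
  [16] 18/9 → 1 ('c')
  [17] 9/13 → 0 ('')
  [18] 13/0 → 0 ('')
  [19] 0/20 → 1 ('e')
  [20] 20/19 → 1 ('e')
  [21] 19/14 → 2 ('ee')
  [22] 14/15 → 1 ('e')
  [23] 15/29 → 0 ('')
  [24] 29/5 → 1 ('f')
  [25] 5/16 → 1 ('f')
  [26] 16/3 → 2 ('fb')
  [27] 3/22 → 1 ('f')
  [28] 22/25 → 2 ('fc')
  [29] 25/10 → 3 ('fcc')

[0, 2, 1, 0, 1, 2, 1, 2, 2, 3, 0, 1, 1, 2, 1, 1, 1, 0, 0, 1, 1, 2, 1, 0, 1, 1, 2, 1, 2, 3]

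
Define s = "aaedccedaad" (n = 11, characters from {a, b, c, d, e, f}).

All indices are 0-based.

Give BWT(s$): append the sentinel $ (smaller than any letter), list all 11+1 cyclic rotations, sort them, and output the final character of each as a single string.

rank  rotation      last
    0  $aaedccedaad  d
    1  aad$aaedcced  d
    2  aaedccedaad$  $
    3  ad$aaedcceda  a
    4  aedccedaad$a  a
    5  ccedaad$aaed  d
    6  cedaad$aaedc  c
    7  d$aaedccedaa  a
    8  daad$aaedcce  e
    9  dccedaad$aae  e
   10  edaad$aaedcc  c
   11  edccedaad$aa  a

dd$aadcaeeca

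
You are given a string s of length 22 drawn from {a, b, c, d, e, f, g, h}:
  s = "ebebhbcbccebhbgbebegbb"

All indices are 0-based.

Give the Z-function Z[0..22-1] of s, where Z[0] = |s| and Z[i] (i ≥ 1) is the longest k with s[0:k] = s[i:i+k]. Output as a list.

Z[0]=22
i=1: outside box; Z[1]=0
i=2: outside box; Z[2]=2 scan→box=[2,4)
i=3: min(r-i=1, Z[1]=0)=0; Z[3]=0
i=4: outside box; Z[4]=0
i=5: outside box; Z[5]=0
i=6: outside box; Z[6]=0
i=7: outside box; Z[7]=0
i=8: outside box; Z[8]=0
i=9: outside box; Z[9]=0
i=10: outside box; Z[10]=2 scan→box=[10,12)
i=11: min(r-i=1, Z[1]=0)=0; Z[11]=0
i=12: outside box; Z[12]=0
i=13: outside box; Z[13]=0
i=14: outside box; Z[14]=0
i=15: outside box; Z[15]=0
i=16: outside box; Z[16]=3 scan→box=[16,19)
i=17: min(r-i=2, Z[1]=0)=0; Z[17]=0
i=18: min(r-i=1, Z[2]=2)=1; Z[18]=1
i=19: outside box; Z[19]=0
i=20: outside box; Z[20]=0
i=21: outside box; Z[21]=0

[22, 0, 2, 0, 0, 0, 0, 0, 0, 0, 2, 0, 0, 0, 0, 0, 3, 0, 1, 0, 0, 0]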